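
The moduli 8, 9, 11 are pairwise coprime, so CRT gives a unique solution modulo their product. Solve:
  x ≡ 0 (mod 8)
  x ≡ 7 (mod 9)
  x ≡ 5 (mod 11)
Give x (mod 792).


Moduli 8, 9, 11 are pairwise coprime; by CRT there is a unique solution modulo M = 8 · 9 · 11 = 792.
Solve pairwise, accumulating the modulus:
  Start with x ≡ 0 (mod 8).
  Combine with x ≡ 7 (mod 9): since gcd(8, 9) = 1, we get a unique residue mod 72.
    Write x = 0 + 8·t and substitute into x ≡ 7 (mod 9): 8·t ≡ 7 − 0 = 7 (mod 9).
    The inverse of 8 mod 9 is 8 (since 8·8 = 64 = 7·9 + 1), so t ≡ 8·7 = 56 ≡ 2 (mod 9).
    Then x = 0 + 8·2 = 16, valid modulo lcm(8, 9) = 72: x ≡ 16 (mod 72).
  Combine with x ≡ 5 (mod 11): since gcd(72, 11) = 1, we get a unique residue mod 792.
    Write x = 16 + 72·t and substitute into x ≡ 5 (mod 11): 72·t ≡ 5 − 16 = -11 (mod 11).
    Reduce coefficients mod 11: 6·t ≡ 0 (mod 11).
    The inverse of 6 mod 11 is 2 (since 6·2 = 12 = 1·11 + 1), so t ≡ 2·0 = 0 ≡ 0 (mod 11).
    Then x = 16 + 72·0 = 16, valid modulo lcm(72, 11) = 792: x ≡ 16 (mod 792).
Verify: 16 mod 8 = 0 ✓, 16 mod 9 = 7 ✓, 16 mod 11 = 5 ✓.

x ≡ 16 (mod 792).


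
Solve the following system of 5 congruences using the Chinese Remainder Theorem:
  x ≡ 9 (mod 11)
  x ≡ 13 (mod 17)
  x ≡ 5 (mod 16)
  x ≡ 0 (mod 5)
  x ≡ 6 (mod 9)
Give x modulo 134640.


Product of moduli M = 11 · 17 · 16 · 5 · 9 = 134640.
Merge one congruence at a time:
  Start: x ≡ 9 (mod 11).
  Combine with x ≡ 13 (mod 17); new modulus lcm = 187.
    Write x = 9 + 11·t and substitute into x ≡ 13 (mod 17): 11·t ≡ 13 − 9 = 4 (mod 17).
    The inverse of 11 mod 17 is 14 (since 11·14 = 154 = 9·17 + 1), so t ≡ 14·4 = 56 ≡ 5 (mod 17).
    Then x = 9 + 11·5 = 64, valid modulo lcm(11, 17) = 187: x ≡ 64 (mod 187).
  Combine with x ≡ 5 (mod 16); new modulus lcm = 2992.
    Write x = 64 + 187·t and substitute into x ≡ 5 (mod 16): 187·t ≡ 5 − 64 = -59 (mod 16).
    Reduce coefficients mod 16: 11·t ≡ 5 (mod 16).
    The inverse of 11 mod 16 is 3 (since 11·3 = 33 = 2·16 + 1), so t ≡ 3·5 = 15 ≡ 15 (mod 16).
    Then x = 64 + 187·15 = 2869, valid modulo lcm(187, 16) = 2992: x ≡ 2869 (mod 2992).
  Combine with x ≡ 0 (mod 5); new modulus lcm = 14960.
    Write x = 2869 + 2992·t and substitute into x ≡ 0 (mod 5): 2992·t ≡ 0 − 2869 = -2869 (mod 5).
    Reduce coefficients mod 5: 2·t ≡ 1 (mod 5).
    The inverse of 2 mod 5 is 3 (since 2·3 = 6 = 1·5 + 1), so t ≡ 3·1 = 3 ≡ 3 (mod 5).
    Then x = 2869 + 2992·3 = 11845, valid modulo lcm(2992, 5) = 14960: x ≡ 11845 (mod 14960).
  Combine with x ≡ 6 (mod 9); new modulus lcm = 134640.
    Write x = 11845 + 14960·t and substitute into x ≡ 6 (mod 9): 14960·t ≡ 6 − 11845 = -11839 (mod 9).
    Reduce coefficients mod 9: 2·t ≡ 5 (mod 9).
    The inverse of 2 mod 9 is 5 (since 2·5 = 10 = 1·9 + 1), so t ≡ 5·5 = 25 ≡ 7 (mod 9).
    Then x = 11845 + 14960·7 = 116565, valid modulo lcm(14960, 9) = 134640: x ≡ 116565 (mod 134640).
Verify against each original: 116565 mod 11 = 9, 116565 mod 17 = 13, 116565 mod 16 = 5, 116565 mod 5 = 0, 116565 mod 9 = 6.

x ≡ 116565 (mod 134640).


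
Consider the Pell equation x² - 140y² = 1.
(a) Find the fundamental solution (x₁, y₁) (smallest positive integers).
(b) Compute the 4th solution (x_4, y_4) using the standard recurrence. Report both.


Step 1: Find the fundamental solution (x₁, y₁) of x² - 140y² = 1.
  Expand √140 as a continued fraction. a₀ = ⌊√140⌋ = 11; iterate m_{k+1} = d_k·a_k − m_k, d_{k+1} = (140 − m_{k+1}²)/d_k, a_{k+1} = ⌊(a₀ + m_{k+1})/d_{k+1}⌋ (starting m₀ = 0, d₀ = 1), with convergents p_k = a_k·p_{k-1} + p_{k-2}, q_k = a_k·q_{k-1} + q_{k-2} (p₋₁ = 1, q₋₁ = 0):
  k = 0: a₀ = 11; p₀/q₀ = 11/1; p₀² − 140·q₀² = 121 − 140 = -19.
  k = 1: m = 11, d = 19, a = ⌊(11 + 11)/19⌋ = 1; p/q = (1·11 + 1)/(1·1 + 0) = 12/1; p² − 140·q² = 144 − 140 = 4.
  k = 2: m = 8, d = 4, a = ⌊(11 + 8)/4⌋ = 4; p/q = (4·12 + 11)/(4·1 + 1) = 59/5; p² − 140·q² = 3481 − 3500 = -19.
  k = 3: m = 8, d = 19, a = ⌊(11 + 8)/19⌋ = 1; p/q = (1·59 + 12)/(1·5 + 1) = 71/6; p² − 140·q² = 5041 − 5040 = 1.
  The first convergent with p² − 140·q² = 1 gives the fundamental solution (x₁, y₁) = (71, 6).
Step 2: Apply the recurrence (x_{n+1}, y_{n+1}) = (x₁x_n + 140y₁y_n, x₁y_n + y₁x_n) repeatedly.
  From (x_1, y_1) = (71, 6): x_2 = 71·71 + 140·6·6 = 10081; y_2 = 71·6 + 6·71 = 852.
  From (x_2, y_2) = (10081, 852): x_3 = 71·10081 + 140·6·852 = 1431431; y_3 = 71·852 + 6·10081 = 120978.
  From (x_3, y_3) = (1431431, 120978): x_4 = 71·1431431 + 140·6·120978 = 203253121; y_4 = 71·120978 + 6·1431431 = 17178024.
Step 3: Verify x_4² - 140·y_4² = 41311831196240641 - 41311831196240640 = 1 (should be 1). ✓

(x_1, y_1) = (71, 6); (x_4, y_4) = (203253121, 17178024).


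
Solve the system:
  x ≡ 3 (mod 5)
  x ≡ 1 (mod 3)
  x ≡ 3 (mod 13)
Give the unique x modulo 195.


Moduli 5, 3, 13 are pairwise coprime; by CRT there is a unique solution modulo M = 5 · 3 · 13 = 195.
Solve pairwise, accumulating the modulus:
  Start with x ≡ 3 (mod 5).
  Combine with x ≡ 1 (mod 3): since gcd(5, 3) = 1, we get a unique residue mod 15.
    Write x = 3 + 5·t and substitute into x ≡ 1 (mod 3): 5·t ≡ 1 − 3 = -2 (mod 3).
    Reduce coefficients mod 3: 2·t ≡ 1 (mod 3).
    The inverse of 2 mod 3 is 2 (since 2·2 = 4 = 1·3 + 1), so t ≡ 2·1 = 2 ≡ 2 (mod 3).
    Then x = 3 + 5·2 = 13, valid modulo lcm(5, 3) = 15: x ≡ 13 (mod 15).
  Combine with x ≡ 3 (mod 13): since gcd(15, 13) = 1, we get a unique residue mod 195.
    Write x = 13 + 15·t and substitute into x ≡ 3 (mod 13): 15·t ≡ 3 − 13 = -10 (mod 13).
    Reduce coefficients mod 13: 2·t ≡ 3 (mod 13).
    The inverse of 2 mod 13 is 7 (since 2·7 = 14 = 1·13 + 1), so t ≡ 7·3 = 21 ≡ 8 (mod 13).
    Then x = 13 + 15·8 = 133, valid modulo lcm(15, 13) = 195: x ≡ 133 (mod 195).
Verify: 133 mod 5 = 3 ✓, 133 mod 3 = 1 ✓, 133 mod 13 = 3 ✓.

x ≡ 133 (mod 195).


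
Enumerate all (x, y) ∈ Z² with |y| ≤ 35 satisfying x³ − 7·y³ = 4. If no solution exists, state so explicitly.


The equation is x³ - 7y³ = 4. For fixed y, x³ = 7·y³ + 4, so a solution requires the RHS to be a perfect cube.
Strategy: iterate y from -35 to 35, compute RHS = 7·y³ + 4, and check whether it is a (positive or negative) perfect cube.
Check small values of y:
  y = 0: RHS = 4 is not a perfect cube.
  y = 1: RHS = 11 is not a perfect cube.
  y = -1: RHS = -3 is not a perfect cube.
  y = 2: RHS = 60 is not a perfect cube.
  y = -2: RHS = -52 is not a perfect cube.
  y = 3: RHS = 193 is not a perfect cube.
  y = -3: RHS = -185 is not a perfect cube.
Continuing the search up to |y| = 35 finds no solutions either.
No (x, y) in the scanned range satisfies the equation.

No integer solutions with |y| ≤ 35.


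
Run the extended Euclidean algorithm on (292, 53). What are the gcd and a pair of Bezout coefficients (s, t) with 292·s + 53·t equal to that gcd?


Euclidean algorithm on (292, 53) — divide until remainder is 0:
  292 = 5 · 53 + 27
  53 = 1 · 27 + 26
  27 = 1 · 26 + 1
  26 = 26 · 1 + 0
gcd(292, 53) = 1.
Track Bezout coefficients alongside the remainders: start with r₀ = 292 = a·1 + b·0 (s = 1, t = 0) and r₁ = 53 = a·0 + b·1 (s = 0, t = 1); each new remainder r_{k+1} = r_{k-1} − q_k·r_k inherits s_{k+1} = s_{k-1} − q_k·s_k, t_{k+1} = t_{k-1} − q_k·t_k, so r_k = a·s_k + b·t_k at every step:
  q = 5: r = 27, s = 1 − 5·0 = 1, t = 0 − 5·1 = -5  (check: 292·1 + 53·(-5) = 27)
  q = 1: r = 26, s = 0 − 1·1 = -1, t = 1 − 1·(-5) = 6  (check: 292·(-1) + 53·6 = 26)
  q = 1: r = 1, s = 1 − 1·(-1) = 2, t = -5 − 1·6 = -11  (check: 292·2 + 53·(-11) = 1)
The row with r = 1 (the gcd) gives the Bezout coefficients s = 2, t = -11.
Result: 292 · (2) + 53 · (-11) = 1.

gcd(292, 53) = 1; s = 2, t = -11 (check: 292·2 + 53·(-11) = 1).


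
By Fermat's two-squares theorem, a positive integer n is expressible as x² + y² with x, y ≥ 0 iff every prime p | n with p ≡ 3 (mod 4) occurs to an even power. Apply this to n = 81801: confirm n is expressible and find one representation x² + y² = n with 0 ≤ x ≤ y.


Step 1: Factor n = 81801 = 3^2 · 61 · 149.
Step 2: Check the mod-4 condition on each prime factor: 3 ≡ 3 (mod 4), exponent 2 (must be even); 61 ≡ 1 (mod 4), exponent 1; 149 ≡ 1 (mod 4), exponent 1.
All primes ≡ 3 (mod 4) appear to even exponent (or don't appear), so by the two-squares theorem n IS expressible as a sum of two squares.
Step 3: Build a representation. Group n = k² · m with k = 3 and m = 61 · 149 = 9089 (a product of primes ≡ 1 (mod 4)); a representation of m scales to one of n via (k·x)² + (k·y)² = k²(x² + y²). Each prime p ≡ 1 (mod 4) is itself a sum of two squares; find a² by testing p − a² for a perfect square:
  61: 61 − 1² = 60, 61 − 2² = 57, 61 − 3² = 52, 61 − 4² = 45, 61 − 5² = 36 = 6² ⇒ 61 = 5² + 6².
  149: 149 − 1² = 148, 149 − 2² = 145, 149 − 3² = 140, 149 − 4² = 133, 149 − 5² = 124, 149 − 6² = 113, 149 − 7² = 100 = 10² ⇒ 149 = 7² + 10².
  Combine using the Brahmagupta–Fibonacci identity (a² + b²)(c² + d²) = (ac − bd)² + (ad + bc)² = (ac + bd)² + (ad − bc)²:
  61 · 149 = 9089: from (5² + 6²)(7² + 10²), take (5·7 − 6·10, 5·10 + 6·7) = (35 − 60, 50 + 42) = (-25, 92); dropping signs (only squares matter) gives (25, 92); check 25² + 92² = 625 + 8464 = 9089 ✓.
  Scale by k = 3: (3·25, 3·92) = (75, 276).
Step 4: Order so x ≤ y and verify: 75² + 276² = 5625 + 76176 = 81801 = n. ✓

n = 81801 = 75² + 276² (one valid representation with x ≤ y).


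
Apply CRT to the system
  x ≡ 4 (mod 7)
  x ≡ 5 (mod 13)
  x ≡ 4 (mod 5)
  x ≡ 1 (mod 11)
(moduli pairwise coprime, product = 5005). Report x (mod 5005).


Product of moduli M = 7 · 13 · 5 · 11 = 5005.
Merge one congruence at a time:
  Start: x ≡ 4 (mod 7).
  Combine with x ≡ 5 (mod 13); new modulus lcm = 91.
    Write x = 4 + 7·t and substitute into x ≡ 5 (mod 13): 7·t ≡ 5 − 4 = 1 (mod 13).
    The inverse of 7 mod 13 is 2 (since 7·2 = 14 = 1·13 + 1), so t ≡ 2·1 = 2 ≡ 2 (mod 13).
    Then x = 4 + 7·2 = 18, valid modulo lcm(7, 13) = 91: x ≡ 18 (mod 91).
  Combine with x ≡ 4 (mod 5); new modulus lcm = 455.
    Write x = 18 + 91·t and substitute into x ≡ 4 (mod 5): 91·t ≡ 4 − 18 = -14 (mod 5).
    Reduce coefficients mod 5: 1·t ≡ 1 (mod 5).
    So t ≡ 1 (mod 5).
    Then x = 18 + 91·1 = 109, valid modulo lcm(91, 5) = 455: x ≡ 109 (mod 455).
  Combine with x ≡ 1 (mod 11); new modulus lcm = 5005.
    Write x = 109 + 455·t and substitute into x ≡ 1 (mod 11): 455·t ≡ 1 − 109 = -108 (mod 11).
    Reduce coefficients mod 11: 4·t ≡ 2 (mod 11).
    The inverse of 4 mod 11 is 3 (since 4·3 = 12 = 1·11 + 1), so t ≡ 3·2 = 6 ≡ 6 (mod 11).
    Then x = 109 + 455·6 = 2839, valid modulo lcm(455, 11) = 5005: x ≡ 2839 (mod 5005).
Verify against each original: 2839 mod 7 = 4, 2839 mod 13 = 5, 2839 mod 5 = 4, 2839 mod 11 = 1.

x ≡ 2839 (mod 5005).


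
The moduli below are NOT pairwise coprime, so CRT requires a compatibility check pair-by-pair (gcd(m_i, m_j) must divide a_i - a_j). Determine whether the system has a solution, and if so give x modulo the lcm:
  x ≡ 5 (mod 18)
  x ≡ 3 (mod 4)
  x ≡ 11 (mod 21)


Moduli 18, 4, 21 are not pairwise coprime, so CRT works modulo lcm(m_i) when all pairwise compatibility conditions hold.
Pairwise compatibility: gcd(m_i, m_j) must divide a_i - a_j for every pair.
Merge one congruence at a time:
  Start: x ≡ 5 (mod 18).
  Combine with x ≡ 3 (mod 4): gcd(18, 4) = 2; 3 - 5 = -2, which IS divisible by 2, so compatible.
    Write x = 5 + 18·t and substitute into x ≡ 3 (mod 4): 18·t ≡ 3 − 5 = -2 (mod 4).
    Divide the congruence (and modulus) by g = 2: 9·t ≡ -1 (mod 2).
    Reduce coefficients mod 2: 1·t ≡ 1 (mod 2).
    So t ≡ 1 (mod 2).
    Then x = 5 + 18·1 = 23, valid modulo lcm(18, 4) = 36: x ≡ 23 (mod 36).
  Combine with x ≡ 11 (mod 21): gcd(36, 21) = 3; 11 - 23 = -12, which IS divisible by 3, so compatible.
    Write x = 23 + 36·t and substitute into x ≡ 11 (mod 21): 36·t ≡ 11 − 23 = -12 (mod 21).
    Divide the congruence (and modulus) by g = 3: 12·t ≡ -4 (mod 7).
    Reduce coefficients mod 7: 5·t ≡ 3 (mod 7).
    The inverse of 5 mod 7 is 3 (since 5·3 = 15 = 2·7 + 1), so t ≡ 3·3 = 9 ≡ 2 (mod 7).
    Then x = 23 + 36·2 = 95, valid modulo lcm(36, 21) = 252: x ≡ 95 (mod 252).
Verify: 95 mod 18 = 5, 95 mod 4 = 3, 95 mod 21 = 11.

x ≡ 95 (mod 252).


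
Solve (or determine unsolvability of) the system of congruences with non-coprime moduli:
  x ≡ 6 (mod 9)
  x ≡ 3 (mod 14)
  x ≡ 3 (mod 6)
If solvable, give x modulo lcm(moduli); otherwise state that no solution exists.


Moduli 9, 14, 6 are not pairwise coprime, so CRT works modulo lcm(m_i) when all pairwise compatibility conditions hold.
Pairwise compatibility: gcd(m_i, m_j) must divide a_i - a_j for every pair.
Merge one congruence at a time:
  Start: x ≡ 6 (mod 9).
  Combine with x ≡ 3 (mod 14): gcd(9, 14) = 1; 3 - 6 = -3, which IS divisible by 1, so compatible.
    Write x = 6 + 9·t and substitute into x ≡ 3 (mod 14): 9·t ≡ 3 − 6 = -3 (mod 14).
    Reduce coefficients mod 14: 9·t ≡ 11 (mod 14).
    The inverse of 9 mod 14 is 11 (since 9·11 = 99 = 7·14 + 1), so t ≡ 11·11 = 121 ≡ 9 (mod 14).
    Then x = 6 + 9·9 = 87, valid modulo lcm(9, 14) = 126: x ≡ 87 (mod 126).
  Combine with x ≡ 3 (mod 6): gcd(126, 6) = 6; 3 - 87 = -84, which IS divisible by 6, so compatible.
    Write x = 87 + 126·t and substitute into x ≡ 3 (mod 6): 126·t ≡ 3 − 87 = -84 (mod 6).
    Divide the congruence (and modulus) by g = 6: 21·t ≡ -14 (mod 1).
    Modulo 1 every t works; take t = 0.
    Then x = 87 + 126·0 = 87, valid modulo lcm(126, 6) = 126: x ≡ 87 (mod 126).
Verify: 87 mod 9 = 6, 87 mod 14 = 3, 87 mod 6 = 3.

x ≡ 87 (mod 126).


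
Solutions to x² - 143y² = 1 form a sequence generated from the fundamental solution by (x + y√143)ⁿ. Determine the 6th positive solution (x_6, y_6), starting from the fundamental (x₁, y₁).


Step 1: Find the fundamental solution (x₁, y₁) of x² - 143y² = 1.
  Expand √143 as a continued fraction. a₀ = ⌊√143⌋ = 11; iterate m_{k+1} = d_k·a_k − m_k, d_{k+1} = (143 − m_{k+1}²)/d_k, a_{k+1} = ⌊(a₀ + m_{k+1})/d_{k+1}⌋ (starting m₀ = 0, d₀ = 1), with convergents p_k = a_k·p_{k-1} + p_{k-2}, q_k = a_k·q_{k-1} + q_{k-2} (p₋₁ = 1, q₋₁ = 0):
  k = 0: a₀ = 11; p₀/q₀ = 11/1; p₀² − 143·q₀² = 121 − 143 = -22.
  k = 1: m = 11, d = 22, a = ⌊(11 + 11)/22⌋ = 1; p/q = (1·11 + 1)/(1·1 + 0) = 12/1; p² − 143·q² = 144 − 143 = 1.
  The first convergent with p² − 143·q² = 1 gives the fundamental solution (x₁, y₁) = (12, 1).
Step 2: Apply the recurrence (x_{n+1}, y_{n+1}) = (x₁x_n + 143y₁y_n, x₁y_n + y₁x_n) repeatedly.
  From (x_1, y_1) = (12, 1): x_2 = 12·12 + 143·1·1 = 287; y_2 = 12·1 + 1·12 = 24.
  From (x_2, y_2) = (287, 24): x_3 = 12·287 + 143·1·24 = 6876; y_3 = 12·24 + 1·287 = 575.
  From (x_3, y_3) = (6876, 575): x_4 = 12·6876 + 143·1·575 = 164737; y_4 = 12·575 + 1·6876 = 13776.
  From (x_4, y_4) = (164737, 13776): x_5 = 12·164737 + 143·1·13776 = 3946812; y_5 = 12·13776 + 1·164737 = 330049.
  From (x_5, y_5) = (3946812, 330049): x_6 = 12·3946812 + 143·1·330049 = 94558751; y_6 = 12·330049 + 1·3946812 = 7907400.
Step 3: Verify x_6² - 143·y_6² = 8941357390680001 - 8941357390680000 = 1 (should be 1). ✓

(x_1, y_1) = (12, 1); (x_6, y_6) = (94558751, 7907400).


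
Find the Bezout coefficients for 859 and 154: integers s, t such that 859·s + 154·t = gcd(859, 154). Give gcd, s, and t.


Euclidean algorithm on (859, 154) — divide until remainder is 0:
  859 = 5 · 154 + 89
  154 = 1 · 89 + 65
  89 = 1 · 65 + 24
  65 = 2 · 24 + 17
  24 = 1 · 17 + 7
  17 = 2 · 7 + 3
  7 = 2 · 3 + 1
  3 = 3 · 1 + 0
gcd(859, 154) = 1.
Track Bezout coefficients alongside the remainders: start with r₀ = 859 = a·1 + b·0 (s = 1, t = 0) and r₁ = 154 = a·0 + b·1 (s = 0, t = 1); each new remainder r_{k+1} = r_{k-1} − q_k·r_k inherits s_{k+1} = s_{k-1} − q_k·s_k, t_{k+1} = t_{k-1} − q_k·t_k, so r_k = a·s_k + b·t_k at every step:
  q = 5: r = 89, s = 1 − 5·0 = 1, t = 0 − 5·1 = -5  (check: 859·1 + 154·(-5) = 89)
  q = 1: r = 65, s = 0 − 1·1 = -1, t = 1 − 1·(-5) = 6  (check: 859·(-1) + 154·6 = 65)
  q = 1: r = 24, s = 1 − 1·(-1) = 2, t = -5 − 1·6 = -11  (check: 859·2 + 154·(-11) = 24)
  q = 2: r = 17, s = -1 − 2·2 = -5, t = 6 − 2·(-11) = 28  (check: 859·(-5) + 154·28 = 17)
  q = 1: r = 7, s = 2 − 1·(-5) = 7, t = -11 − 1·28 = -39  (check: 859·7 + 154·(-39) = 7)
  q = 2: r = 3, s = -5 − 2·7 = -19, t = 28 − 2·(-39) = 106  (check: 859·(-19) + 154·106 = 3)
  q = 2: r = 1, s = 7 − 2·(-19) = 45, t = -39 − 2·106 = -251  (check: 859·45 + 154·(-251) = 1)
The row with r = 1 (the gcd) gives the Bezout coefficients s = 45, t = -251.
Result: 859 · (45) + 154 · (-251) = 1.

gcd(859, 154) = 1; s = 45, t = -251 (check: 859·45 + 154·(-251) = 1).


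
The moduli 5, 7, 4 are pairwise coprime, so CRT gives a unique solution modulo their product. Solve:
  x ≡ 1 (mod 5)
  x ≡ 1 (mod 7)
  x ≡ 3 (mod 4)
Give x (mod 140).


Moduli 5, 7, 4 are pairwise coprime; by CRT there is a unique solution modulo M = 5 · 7 · 4 = 140.
Solve pairwise, accumulating the modulus:
  Start with x ≡ 1 (mod 5).
  Combine with x ≡ 1 (mod 7): since gcd(5, 7) = 1, we get a unique residue mod 35.
    Write x = 1 + 5·t and substitute into x ≡ 1 (mod 7): 5·t ≡ 1 − 1 = 0 (mod 7).
    The inverse of 5 mod 7 is 3 (since 5·3 = 15 = 2·7 + 1), so t ≡ 3·0 = 0 ≡ 0 (mod 7).
    Then x = 1 + 5·0 = 1, valid modulo lcm(5, 7) = 35: x ≡ 1 (mod 35).
  Combine with x ≡ 3 (mod 4): since gcd(35, 4) = 1, we get a unique residue mod 140.
    Write x = 1 + 35·t and substitute into x ≡ 3 (mod 4): 35·t ≡ 3 − 1 = 2 (mod 4).
    Reduce coefficients mod 4: 3·t ≡ 2 (mod 4).
    The inverse of 3 mod 4 is 3 (since 3·3 = 9 = 2·4 + 1), so t ≡ 3·2 = 6 ≡ 2 (mod 4).
    Then x = 1 + 35·2 = 71, valid modulo lcm(35, 4) = 140: x ≡ 71 (mod 140).
Verify: 71 mod 5 = 1 ✓, 71 mod 7 = 1 ✓, 71 mod 4 = 3 ✓.

x ≡ 71 (mod 140).


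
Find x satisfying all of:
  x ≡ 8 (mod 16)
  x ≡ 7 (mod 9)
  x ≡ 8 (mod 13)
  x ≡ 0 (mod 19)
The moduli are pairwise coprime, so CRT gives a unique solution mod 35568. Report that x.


Product of moduli M = 16 · 9 · 13 · 19 = 35568.
Merge one congruence at a time:
  Start: x ≡ 8 (mod 16).
  Combine with x ≡ 7 (mod 9); new modulus lcm = 144.
    Write x = 8 + 16·t and substitute into x ≡ 7 (mod 9): 16·t ≡ 7 − 8 = -1 (mod 9).
    Reduce coefficients mod 9: 7·t ≡ 8 (mod 9).
    The inverse of 7 mod 9 is 4 (since 7·4 = 28 = 3·9 + 1), so t ≡ 4·8 = 32 ≡ 5 (mod 9).
    Then x = 8 + 16·5 = 88, valid modulo lcm(16, 9) = 144: x ≡ 88 (mod 144).
  Combine with x ≡ 8 (mod 13); new modulus lcm = 1872.
    Write x = 88 + 144·t and substitute into x ≡ 8 (mod 13): 144·t ≡ 8 − 88 = -80 (mod 13).
    Reduce coefficients mod 13: 1·t ≡ 11 (mod 13).
    So t ≡ 11 (mod 13).
    Then x = 88 + 144·11 = 1672, valid modulo lcm(144, 13) = 1872: x ≡ 1672 (mod 1872).
  Combine with x ≡ 0 (mod 19); new modulus lcm = 35568.
    Write x = 1672 + 1872·t and substitute into x ≡ 0 (mod 19): 1872·t ≡ 0 − 1672 = -1672 (mod 19).
    Reduce coefficients mod 19: 10·t ≡ 0 (mod 19).
    The inverse of 10 mod 19 is 2 (since 10·2 = 20 = 1·19 + 1), so t ≡ 2·0 = 0 ≡ 0 (mod 19).
    Then x = 1672 + 1872·0 = 1672, valid modulo lcm(1872, 19) = 35568: x ≡ 1672 (mod 35568).
Verify against each original: 1672 mod 16 = 8, 1672 mod 9 = 7, 1672 mod 13 = 8, 1672 mod 19 = 0.

x ≡ 1672 (mod 35568).


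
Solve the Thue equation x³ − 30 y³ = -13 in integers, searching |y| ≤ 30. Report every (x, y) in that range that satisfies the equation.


The equation is x³ - 30y³ = -13. For fixed y, x³ = 30·y³ − 13, so a solution requires the RHS to be a perfect cube.
Strategy: iterate y from -30 to 30, compute RHS = 30·y³ − 13, and check whether it is a (positive or negative) perfect cube.
Check small values of y:
  y = 0: RHS = -13 is not a perfect cube.
  y = 1: RHS = 17 is not a perfect cube.
  y = -1: RHS = -43 is not a perfect cube.
  y = 2: RHS = 227 is not a perfect cube.
  y = -2: RHS = -253 is not a perfect cube.
  y = 3: RHS = 797 is not a perfect cube.
  y = -3: RHS = -823 is not a perfect cube.
Continuing the search up to |y| = 30 finds no solutions either.
No (x, y) in the scanned range satisfies the equation.

No integer solutions with |y| ≤ 30.


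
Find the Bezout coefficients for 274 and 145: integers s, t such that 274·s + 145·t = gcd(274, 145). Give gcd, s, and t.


Euclidean algorithm on (274, 145) — divide until remainder is 0:
  274 = 1 · 145 + 129
  145 = 1 · 129 + 16
  129 = 8 · 16 + 1
  16 = 16 · 1 + 0
gcd(274, 145) = 1.
Track Bezout coefficients alongside the remainders: start with r₀ = 274 = a·1 + b·0 (s = 1, t = 0) and r₁ = 145 = a·0 + b·1 (s = 0, t = 1); each new remainder r_{k+1} = r_{k-1} − q_k·r_k inherits s_{k+1} = s_{k-1} − q_k·s_k, t_{k+1} = t_{k-1} − q_k·t_k, so r_k = a·s_k + b·t_k at every step:
  q = 1: r = 129, s = 1 − 1·0 = 1, t = 0 − 1·1 = -1  (check: 274·1 + 145·(-1) = 129)
  q = 1: r = 16, s = 0 − 1·1 = -1, t = 1 − 1·(-1) = 2  (check: 274·(-1) + 145·2 = 16)
  q = 8: r = 1, s = 1 − 8·(-1) = 9, t = -1 − 8·2 = -17  (check: 274·9 + 145·(-17) = 1)
The row with r = 1 (the gcd) gives the Bezout coefficients s = 9, t = -17.
Result: 274 · (9) + 145 · (-17) = 1.

gcd(274, 145) = 1; s = 9, t = -17 (check: 274·9 + 145·(-17) = 1).


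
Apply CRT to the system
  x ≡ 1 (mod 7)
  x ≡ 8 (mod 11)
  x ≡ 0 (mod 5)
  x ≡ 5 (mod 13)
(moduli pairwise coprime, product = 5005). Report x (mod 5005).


Product of moduli M = 7 · 11 · 5 · 13 = 5005.
Merge one congruence at a time:
  Start: x ≡ 1 (mod 7).
  Combine with x ≡ 8 (mod 11); new modulus lcm = 77.
    Write x = 1 + 7·t and substitute into x ≡ 8 (mod 11): 7·t ≡ 8 − 1 = 7 (mod 11).
    The inverse of 7 mod 11 is 8 (since 7·8 = 56 = 5·11 + 1), so t ≡ 8·7 = 56 ≡ 1 (mod 11).
    Then x = 1 + 7·1 = 8, valid modulo lcm(7, 11) = 77: x ≡ 8 (mod 77).
  Combine with x ≡ 0 (mod 5); new modulus lcm = 385.
    Write x = 8 + 77·t and substitute into x ≡ 0 (mod 5): 77·t ≡ 0 − 8 = -8 (mod 5).
    Reduce coefficients mod 5: 2·t ≡ 2 (mod 5).
    The inverse of 2 mod 5 is 3 (since 2·3 = 6 = 1·5 + 1), so t ≡ 3·2 = 6 ≡ 1 (mod 5).
    Then x = 8 + 77·1 = 85, valid modulo lcm(77, 5) = 385: x ≡ 85 (mod 385).
  Combine with x ≡ 5 (mod 13); new modulus lcm = 5005.
    Write x = 85 + 385·t and substitute into x ≡ 5 (mod 13): 385·t ≡ 5 − 85 = -80 (mod 13).
    Reduce coefficients mod 13: 8·t ≡ 11 (mod 13).
    The inverse of 8 mod 13 is 5 (since 8·5 = 40 = 3·13 + 1), so t ≡ 5·11 = 55 ≡ 3 (mod 13).
    Then x = 85 + 385·3 = 1240, valid modulo lcm(385, 13) = 5005: x ≡ 1240 (mod 5005).
Verify against each original: 1240 mod 7 = 1, 1240 mod 11 = 8, 1240 mod 5 = 0, 1240 mod 13 = 5.

x ≡ 1240 (mod 5005).


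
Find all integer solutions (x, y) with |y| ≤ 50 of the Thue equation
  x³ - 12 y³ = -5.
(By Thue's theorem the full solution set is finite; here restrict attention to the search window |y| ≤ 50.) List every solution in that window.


The equation is x³ - 12y³ = -5. For fixed y, x³ = 12·y³ − 5, so a solution requires the RHS to be a perfect cube.
Strategy: iterate y from -50 to 50, compute RHS = 12·y³ − 5, and check whether it is a (positive or negative) perfect cube.
Check small values of y:
  y = 0: RHS = -5 is not a perfect cube.
  y = 1: RHS = 7 is not a perfect cube.
  y = -1: RHS = -17 is not a perfect cube.
  y = 2: RHS = 91 is not a perfect cube.
  y = -2: RHS = -101 is not a perfect cube.
  y = 3: RHS = 319 is not a perfect cube.
  y = -3: RHS = -329 is not a perfect cube.
Continuing the search up to |y| = 50 finds no solutions either.
No (x, y) in the scanned range satisfies the equation.

No integer solutions with |y| ≤ 50.


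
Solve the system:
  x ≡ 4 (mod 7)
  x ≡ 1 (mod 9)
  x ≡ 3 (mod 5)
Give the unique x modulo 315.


Moduli 7, 9, 5 are pairwise coprime; by CRT there is a unique solution modulo M = 7 · 9 · 5 = 315.
Solve pairwise, accumulating the modulus:
  Start with x ≡ 4 (mod 7).
  Combine with x ≡ 1 (mod 9): since gcd(7, 9) = 1, we get a unique residue mod 63.
    Write x = 4 + 7·t and substitute into x ≡ 1 (mod 9): 7·t ≡ 1 − 4 = -3 (mod 9).
    Reduce coefficients mod 9: 7·t ≡ 6 (mod 9).
    The inverse of 7 mod 9 is 4 (since 7·4 = 28 = 3·9 + 1), so t ≡ 4·6 = 24 ≡ 6 (mod 9).
    Then x = 4 + 7·6 = 46, valid modulo lcm(7, 9) = 63: x ≡ 46 (mod 63).
  Combine with x ≡ 3 (mod 5): since gcd(63, 5) = 1, we get a unique residue mod 315.
    Write x = 46 + 63·t and substitute into x ≡ 3 (mod 5): 63·t ≡ 3 − 46 = -43 (mod 5).
    Reduce coefficients mod 5: 3·t ≡ 2 (mod 5).
    The inverse of 3 mod 5 is 2 (since 3·2 = 6 = 1·5 + 1), so t ≡ 2·2 = 4 ≡ 4 (mod 5).
    Then x = 46 + 63·4 = 298, valid modulo lcm(63, 5) = 315: x ≡ 298 (mod 315).
Verify: 298 mod 7 = 4 ✓, 298 mod 9 = 1 ✓, 298 mod 5 = 3 ✓.

x ≡ 298 (mod 315).


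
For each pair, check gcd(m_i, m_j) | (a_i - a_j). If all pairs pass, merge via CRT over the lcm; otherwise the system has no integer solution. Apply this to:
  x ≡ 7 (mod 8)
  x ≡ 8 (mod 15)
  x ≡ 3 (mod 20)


Moduli 8, 15, 20 are not pairwise coprime, so CRT works modulo lcm(m_i) when all pairwise compatibility conditions hold.
Pairwise compatibility: gcd(m_i, m_j) must divide a_i - a_j for every pair.
Merge one congruence at a time:
  Start: x ≡ 7 (mod 8).
  Combine with x ≡ 8 (mod 15): gcd(8, 15) = 1; 8 - 7 = 1, which IS divisible by 1, so compatible.
    Write x = 7 + 8·t and substitute into x ≡ 8 (mod 15): 8·t ≡ 8 − 7 = 1 (mod 15).
    The inverse of 8 mod 15 is 2 (since 8·2 = 16 = 1·15 + 1), so t ≡ 2·1 = 2 ≡ 2 (mod 15).
    Then x = 7 + 8·2 = 23, valid modulo lcm(8, 15) = 120: x ≡ 23 (mod 120).
  Combine with x ≡ 3 (mod 20): gcd(120, 20) = 20; 3 - 23 = -20, which IS divisible by 20, so compatible.
    Write x = 23 + 120·t and substitute into x ≡ 3 (mod 20): 120·t ≡ 3 − 23 = -20 (mod 20).
    Divide the congruence (and modulus) by g = 20: 6·t ≡ -1 (mod 1).
    Modulo 1 every t works; take t = 0.
    Then x = 23 + 120·0 = 23, valid modulo lcm(120, 20) = 120: x ≡ 23 (mod 120).
Verify: 23 mod 8 = 7, 23 mod 15 = 8, 23 mod 20 = 3.

x ≡ 23 (mod 120).


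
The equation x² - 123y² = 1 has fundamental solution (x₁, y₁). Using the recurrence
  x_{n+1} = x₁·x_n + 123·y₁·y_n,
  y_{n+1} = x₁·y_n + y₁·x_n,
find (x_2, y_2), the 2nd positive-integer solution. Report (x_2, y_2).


Step 1: Find the fundamental solution (x₁, y₁) of x² - 123y² = 1.
  Expand √123 as a continued fraction. a₀ = ⌊√123⌋ = 11; iterate m_{k+1} = d_k·a_k − m_k, d_{k+1} = (123 − m_{k+1}²)/d_k, a_{k+1} = ⌊(a₀ + m_{k+1})/d_{k+1}⌋ (starting m₀ = 0, d₀ = 1), with convergents p_k = a_k·p_{k-1} + p_{k-2}, q_k = a_k·q_{k-1} + q_{k-2} (p₋₁ = 1, q₋₁ = 0):
  k = 0: a₀ = 11; p₀/q₀ = 11/1; p₀² − 123·q₀² = 121 − 123 = -2.
  k = 1: m = 11, d = 2, a = ⌊(11 + 11)/2⌋ = 11; p/q = (11·11 + 1)/(11·1 + 0) = 122/11; p² − 123·q² = 14884 − 14883 = 1.
  The first convergent with p² − 123·q² = 1 gives the fundamental solution (x₁, y₁) = (122, 11).
Step 2: Apply the recurrence (x_{n+1}, y_{n+1}) = (x₁x_n + 123y₁y_n, x₁y_n + y₁x_n) repeatedly.
  From (x_1, y_1) = (122, 11): x_2 = 122·122 + 123·11·11 = 29767; y_2 = 122·11 + 11·122 = 2684.
Step 3: Verify x_2² - 123·y_2² = 886074289 - 886074288 = 1 (should be 1). ✓

(x_1, y_1) = (122, 11); (x_2, y_2) = (29767, 2684).


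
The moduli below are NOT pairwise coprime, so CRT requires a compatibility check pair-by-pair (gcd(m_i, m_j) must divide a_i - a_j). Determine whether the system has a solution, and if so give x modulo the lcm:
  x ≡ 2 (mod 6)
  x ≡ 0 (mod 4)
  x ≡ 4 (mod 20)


Moduli 6, 4, 20 are not pairwise coprime, so CRT works modulo lcm(m_i) when all pairwise compatibility conditions hold.
Pairwise compatibility: gcd(m_i, m_j) must divide a_i - a_j for every pair.
Merge one congruence at a time:
  Start: x ≡ 2 (mod 6).
  Combine with x ≡ 0 (mod 4): gcd(6, 4) = 2; 0 - 2 = -2, which IS divisible by 2, so compatible.
    Write x = 2 + 6·t and substitute into x ≡ 0 (mod 4): 6·t ≡ 0 − 2 = -2 (mod 4).
    Divide the congruence (and modulus) by g = 2: 3·t ≡ -1 (mod 2).
    Reduce coefficients mod 2: 1·t ≡ 1 (mod 2).
    So t ≡ 1 (mod 2).
    Then x = 2 + 6·1 = 8, valid modulo lcm(6, 4) = 12: x ≡ 8 (mod 12).
  Combine with x ≡ 4 (mod 20): gcd(12, 20) = 4; 4 - 8 = -4, which IS divisible by 4, so compatible.
    Write x = 8 + 12·t and substitute into x ≡ 4 (mod 20): 12·t ≡ 4 − 8 = -4 (mod 20).
    Divide the congruence (and modulus) by g = 4: 3·t ≡ -1 (mod 5).
    Reduce coefficients mod 5: 3·t ≡ 4 (mod 5).
    The inverse of 3 mod 5 is 2 (since 3·2 = 6 = 1·5 + 1), so t ≡ 2·4 = 8 ≡ 3 (mod 5).
    Then x = 8 + 12·3 = 44, valid modulo lcm(12, 20) = 60: x ≡ 44 (mod 60).
Verify: 44 mod 6 = 2, 44 mod 4 = 0, 44 mod 20 = 4.

x ≡ 44 (mod 60).


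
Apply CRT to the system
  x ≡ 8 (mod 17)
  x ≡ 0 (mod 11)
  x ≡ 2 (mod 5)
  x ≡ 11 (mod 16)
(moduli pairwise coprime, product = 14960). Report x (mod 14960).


Product of moduli M = 17 · 11 · 5 · 16 = 14960.
Merge one congruence at a time:
  Start: x ≡ 8 (mod 17).
  Combine with x ≡ 0 (mod 11); new modulus lcm = 187.
    Write x = 8 + 17·t and substitute into x ≡ 0 (mod 11): 17·t ≡ 0 − 8 = -8 (mod 11).
    Reduce coefficients mod 11: 6·t ≡ 3 (mod 11).
    The inverse of 6 mod 11 is 2 (since 6·2 = 12 = 1·11 + 1), so t ≡ 2·3 = 6 ≡ 6 (mod 11).
    Then x = 8 + 17·6 = 110, valid modulo lcm(17, 11) = 187: x ≡ 110 (mod 187).
  Combine with x ≡ 2 (mod 5); new modulus lcm = 935.
    Write x = 110 + 187·t and substitute into x ≡ 2 (mod 5): 187·t ≡ 2 − 110 = -108 (mod 5).
    Reduce coefficients mod 5: 2·t ≡ 2 (mod 5).
    The inverse of 2 mod 5 is 3 (since 2·3 = 6 = 1·5 + 1), so t ≡ 3·2 = 6 ≡ 1 (mod 5).
    Then x = 110 + 187·1 = 297, valid modulo lcm(187, 5) = 935: x ≡ 297 (mod 935).
  Combine with x ≡ 11 (mod 16); new modulus lcm = 14960.
    Write x = 297 + 935·t and substitute into x ≡ 11 (mod 16): 935·t ≡ 11 − 297 = -286 (mod 16).
    Reduce coefficients mod 16: 7·t ≡ 2 (mod 16).
    The inverse of 7 mod 16 is 7 (since 7·7 = 49 = 3·16 + 1), so t ≡ 7·2 = 14 ≡ 14 (mod 16).
    Then x = 297 + 935·14 = 13387, valid modulo lcm(935, 16) = 14960: x ≡ 13387 (mod 14960).
Verify against each original: 13387 mod 17 = 8, 13387 mod 11 = 0, 13387 mod 5 = 2, 13387 mod 16 = 11.

x ≡ 13387 (mod 14960).


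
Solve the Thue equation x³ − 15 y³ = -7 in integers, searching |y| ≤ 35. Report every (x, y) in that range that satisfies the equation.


The equation is x³ - 15y³ = -7. For fixed y, x³ = 15·y³ − 7, so a solution requires the RHS to be a perfect cube.
Strategy: iterate y from -35 to 35, compute RHS = 15·y³ − 7, and check whether it is a (positive or negative) perfect cube.
Check small values of y:
  y = 0: RHS = -7 is not a perfect cube.
  y = 1: RHS = 8 = (2)³ ⇒ x = 2 works.
  y = -1: RHS = -22 is not a perfect cube.
  y = 2: RHS = 113 is not a perfect cube.
  y = -2: RHS = -127 is not a perfect cube.
  y = 3: RHS = 398 is not a perfect cube.
  y = -3: RHS = -412 is not a perfect cube.
Continuing the search up to |y| = 35 finds no further solutions beyond those listed.
Collected solutions: (2, 1).

Solutions (with |y| ≤ 35): (2, 1).


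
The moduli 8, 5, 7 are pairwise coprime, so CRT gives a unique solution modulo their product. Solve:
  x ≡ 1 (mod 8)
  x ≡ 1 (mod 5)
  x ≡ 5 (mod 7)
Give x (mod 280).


Moduli 8, 5, 7 are pairwise coprime; by CRT there is a unique solution modulo M = 8 · 5 · 7 = 280.
Solve pairwise, accumulating the modulus:
  Start with x ≡ 1 (mod 8).
  Combine with x ≡ 1 (mod 5): since gcd(8, 5) = 1, we get a unique residue mod 40.
    Write x = 1 + 8·t and substitute into x ≡ 1 (mod 5): 8·t ≡ 1 − 1 = 0 (mod 5).
    Reduce coefficients mod 5: 3·t ≡ 0 (mod 5).
    The inverse of 3 mod 5 is 2 (since 3·2 = 6 = 1·5 + 1), so t ≡ 2·0 = 0 ≡ 0 (mod 5).
    Then x = 1 + 8·0 = 1, valid modulo lcm(8, 5) = 40: x ≡ 1 (mod 40).
  Combine with x ≡ 5 (mod 7): since gcd(40, 7) = 1, we get a unique residue mod 280.
    Write x = 1 + 40·t and substitute into x ≡ 5 (mod 7): 40·t ≡ 5 − 1 = 4 (mod 7).
    Reduce coefficients mod 7: 5·t ≡ 4 (mod 7).
    The inverse of 5 mod 7 is 3 (since 5·3 = 15 = 2·7 + 1), so t ≡ 3·4 = 12 ≡ 5 (mod 7).
    Then x = 1 + 40·5 = 201, valid modulo lcm(40, 7) = 280: x ≡ 201 (mod 280).
Verify: 201 mod 8 = 1 ✓, 201 mod 5 = 1 ✓, 201 mod 7 = 5 ✓.

x ≡ 201 (mod 280).


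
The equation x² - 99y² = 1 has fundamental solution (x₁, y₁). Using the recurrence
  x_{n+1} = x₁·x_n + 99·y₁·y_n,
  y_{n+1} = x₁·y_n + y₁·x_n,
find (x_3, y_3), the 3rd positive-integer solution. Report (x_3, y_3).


Step 1: Find the fundamental solution (x₁, y₁) of x² - 99y² = 1.
  Expand √99 as a continued fraction. a₀ = ⌊√99⌋ = 9; iterate m_{k+1} = d_k·a_k − m_k, d_{k+1} = (99 − m_{k+1}²)/d_k, a_{k+1} = ⌊(a₀ + m_{k+1})/d_{k+1}⌋ (starting m₀ = 0, d₀ = 1), with convergents p_k = a_k·p_{k-1} + p_{k-2}, q_k = a_k·q_{k-1} + q_{k-2} (p₋₁ = 1, q₋₁ = 0):
  k = 0: a₀ = 9; p₀/q₀ = 9/1; p₀² − 99·q₀² = 81 − 99 = -18.
  k = 1: m = 9, d = 18, a = ⌊(9 + 9)/18⌋ = 1; p/q = (1·9 + 1)/(1·1 + 0) = 10/1; p² − 99·q² = 100 − 99 = 1.
  The first convergent with p² − 99·q² = 1 gives the fundamental solution (x₁, y₁) = (10, 1).
Step 2: Apply the recurrence (x_{n+1}, y_{n+1}) = (x₁x_n + 99y₁y_n, x₁y_n + y₁x_n) repeatedly.
  From (x_1, y_1) = (10, 1): x_2 = 10·10 + 99·1·1 = 199; y_2 = 10·1 + 1·10 = 20.
  From (x_2, y_2) = (199, 20): x_3 = 10·199 + 99·1·20 = 3970; y_3 = 10·20 + 1·199 = 399.
Step 3: Verify x_3² - 99·y_3² = 15760900 - 15760899 = 1 (should be 1). ✓

(x_1, y_1) = (10, 1); (x_3, y_3) = (3970, 399).


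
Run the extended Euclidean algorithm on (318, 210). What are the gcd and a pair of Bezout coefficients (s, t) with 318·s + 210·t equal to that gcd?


Euclidean algorithm on (318, 210) — divide until remainder is 0:
  318 = 1 · 210 + 108
  210 = 1 · 108 + 102
  108 = 1 · 102 + 6
  102 = 17 · 6 + 0
gcd(318, 210) = 6.
Track Bezout coefficients alongside the remainders: start with r₀ = 318 = a·1 + b·0 (s = 1, t = 0) and r₁ = 210 = a·0 + b·1 (s = 0, t = 1); each new remainder r_{k+1} = r_{k-1} − q_k·r_k inherits s_{k+1} = s_{k-1} − q_k·s_k, t_{k+1} = t_{k-1} − q_k·t_k, so r_k = a·s_k + b·t_k at every step:
  q = 1: r = 108, s = 1 − 1·0 = 1, t = 0 − 1·1 = -1  (check: 318·1 + 210·(-1) = 108)
  q = 1: r = 102, s = 0 − 1·1 = -1, t = 1 − 1·(-1) = 2  (check: 318·(-1) + 210·2 = 102)
  q = 1: r = 6, s = 1 − 1·(-1) = 2, t = -1 − 1·2 = -3  (check: 318·2 + 210·(-3) = 6)
The row with r = 6 (the gcd) gives the Bezout coefficients s = 2, t = -3.
Result: 318 · (2) + 210 · (-3) = 6.

gcd(318, 210) = 6; s = 2, t = -3 (check: 318·2 + 210·(-3) = 6).


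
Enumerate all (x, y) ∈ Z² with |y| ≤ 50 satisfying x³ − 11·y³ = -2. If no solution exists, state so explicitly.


The equation is x³ - 11y³ = -2. For fixed y, x³ = 11·y³ − 2, so a solution requires the RHS to be a perfect cube.
Strategy: iterate y from -50 to 50, compute RHS = 11·y³ − 2, and check whether it is a (positive or negative) perfect cube.
Check small values of y:
  y = 0: RHS = -2 is not a perfect cube.
  y = 1: RHS = 9 is not a perfect cube.
  y = -1: RHS = -13 is not a perfect cube.
  y = 2: RHS = 86 is not a perfect cube.
  y = -2: RHS = -90 is not a perfect cube.
  y = 3: RHS = 295 is not a perfect cube.
  y = -3: RHS = -299 is not a perfect cube.
Continuing the search up to |y| = 50 finds no solutions either.
No (x, y) in the scanned range satisfies the equation.

No integer solutions with |y| ≤ 50.


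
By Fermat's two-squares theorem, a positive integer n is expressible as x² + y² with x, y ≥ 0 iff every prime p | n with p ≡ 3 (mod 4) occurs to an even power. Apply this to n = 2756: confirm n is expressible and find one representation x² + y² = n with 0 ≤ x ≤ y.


Step 1: Factor n = 2756 = 2^2 · 13 · 53.
Step 2: Check the mod-4 condition on each prime factor: 2 = 2 (special); 13 ≡ 1 (mod 4), exponent 1; 53 ≡ 1 (mod 4), exponent 1.
All primes ≡ 3 (mod 4) appear to even exponent (or don't appear), so by the two-squares theorem n IS expressible as a sum of two squares.
Step 3: Build a representation. Group n = k² · m with k = 2 and m = 13 · 53 = 689 (a product of primes ≡ 1 (mod 4)); a representation of m scales to one of n via (k·x)² + (k·y)² = k²(x² + y²). Each prime p ≡ 1 (mod 4) is itself a sum of two squares; find a² by testing p − a² for a perfect square:
  13: 13 − 1² = 12, 13 − 2² = 9 = 3² ⇒ 13 = 2² + 3².
  53: 53 − 1² = 52, 53 − 2² = 49 = 7² ⇒ 53 = 2² + 7².
  Combine using the Brahmagupta–Fibonacci identity (a² + b²)(c² + d²) = (ac − bd)² + (ad + bc)² = (ac + bd)² + (ad − bc)²:
  13 · 53 = 689: from (2² + 3²)(2² + 7²), take (2·2 − 3·7, 2·7 + 3·2) = (4 − 21, 14 + 6) = (-17, 20); dropping signs (only squares matter) gives (17, 20); check 17² + 20² = 289 + 400 = 689 ✓.
  Scale by k = 2: (2·17, 2·20) = (34, 40).
Step 4: Order so x ≤ y and verify: 34² + 40² = 1156 + 1600 = 2756 = n. ✓

n = 2756 = 34² + 40² (one valid representation with x ≤ y).


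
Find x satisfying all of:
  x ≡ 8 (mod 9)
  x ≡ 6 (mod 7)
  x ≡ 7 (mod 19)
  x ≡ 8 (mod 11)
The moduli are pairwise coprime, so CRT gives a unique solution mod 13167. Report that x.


Product of moduli M = 9 · 7 · 19 · 11 = 13167.
Merge one congruence at a time:
  Start: x ≡ 8 (mod 9).
  Combine with x ≡ 6 (mod 7); new modulus lcm = 63.
    Write x = 8 + 9·t and substitute into x ≡ 6 (mod 7): 9·t ≡ 6 − 8 = -2 (mod 7).
    Reduce coefficients mod 7: 2·t ≡ 5 (mod 7).
    The inverse of 2 mod 7 is 4 (since 2·4 = 8 = 1·7 + 1), so t ≡ 4·5 = 20 ≡ 6 (mod 7).
    Then x = 8 + 9·6 = 62, valid modulo lcm(9, 7) = 63: x ≡ 62 (mod 63).
  Combine with x ≡ 7 (mod 19); new modulus lcm = 1197.
    Write x = 62 + 63·t and substitute into x ≡ 7 (mod 19): 63·t ≡ 7 − 62 = -55 (mod 19).
    Reduce coefficients mod 19: 6·t ≡ 2 (mod 19).
    The inverse of 6 mod 19 is 16 (since 6·16 = 96 = 5·19 + 1), so t ≡ 16·2 = 32 ≡ 13 (mod 19).
    Then x = 62 + 63·13 = 881, valid modulo lcm(63, 19) = 1197: x ≡ 881 (mod 1197).
  Combine with x ≡ 8 (mod 11); new modulus lcm = 13167.
    Write x = 881 + 1197·t and substitute into x ≡ 8 (mod 11): 1197·t ≡ 8 − 881 = -873 (mod 11).
    Reduce coefficients mod 11: 9·t ≡ 7 (mod 11).
    The inverse of 9 mod 11 is 5 (since 9·5 = 45 = 4·11 + 1), so t ≡ 5·7 = 35 ≡ 2 (mod 11).
    Then x = 881 + 1197·2 = 3275, valid modulo lcm(1197, 11) = 13167: x ≡ 3275 (mod 13167).
Verify against each original: 3275 mod 9 = 8, 3275 mod 7 = 6, 3275 mod 19 = 7, 3275 mod 11 = 8.

x ≡ 3275 (mod 13167).


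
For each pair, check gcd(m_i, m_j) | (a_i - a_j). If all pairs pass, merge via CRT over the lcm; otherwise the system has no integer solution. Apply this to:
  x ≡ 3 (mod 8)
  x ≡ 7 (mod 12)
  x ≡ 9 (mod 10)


Moduli 8, 12, 10 are not pairwise coprime, so CRT works modulo lcm(m_i) when all pairwise compatibility conditions hold.
Pairwise compatibility: gcd(m_i, m_j) must divide a_i - a_j for every pair.
Merge one congruence at a time:
  Start: x ≡ 3 (mod 8).
  Combine with x ≡ 7 (mod 12): gcd(8, 12) = 4; 7 - 3 = 4, which IS divisible by 4, so compatible.
    Write x = 3 + 8·t and substitute into x ≡ 7 (mod 12): 8·t ≡ 7 − 3 = 4 (mod 12).
    Divide the congruence (and modulus) by g = 4: 2·t ≡ 1 (mod 3).
    The inverse of 2 mod 3 is 2 (since 2·2 = 4 = 1·3 + 1), so t ≡ 2·1 = 2 ≡ 2 (mod 3).
    Then x = 3 + 8·2 = 19, valid modulo lcm(8, 12) = 24: x ≡ 19 (mod 24).
  Combine with x ≡ 9 (mod 10): gcd(24, 10) = 2; 9 - 19 = -10, which IS divisible by 2, so compatible.
    Write x = 19 + 24·t and substitute into x ≡ 9 (mod 10): 24·t ≡ 9 − 19 = -10 (mod 10).
    Divide the congruence (and modulus) by g = 2: 12·t ≡ -5 (mod 5).
    Reduce coefficients mod 5: 2·t ≡ 0 (mod 5).
    The inverse of 2 mod 5 is 3 (since 2·3 = 6 = 1·5 + 1), so t ≡ 3·0 = 0 ≡ 0 (mod 5).
    Then x = 19 + 24·0 = 19, valid modulo lcm(24, 10) = 120: x ≡ 19 (mod 120).
Verify: 19 mod 8 = 3, 19 mod 12 = 7, 19 mod 10 = 9.

x ≡ 19 (mod 120).
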